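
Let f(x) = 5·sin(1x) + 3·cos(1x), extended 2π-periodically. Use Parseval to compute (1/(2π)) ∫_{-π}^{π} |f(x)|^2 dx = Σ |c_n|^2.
Σ |c_n|^2 = 17

Expand |f|^2 and use orthogonality of {sin(nx), cos(mx)} on [-π, π]:
  ∫_{-π}^{π} sin(nx)^2 dx = π, ∫ cos(mx)^2 dx = π, and cross terms integrate to 0.
So ∫_{-π}^{π} f(x)^2 dx = 5^2 · π + 3^2 · π = (25 + 9)π.
Divide by 2π: (25 + 9)/2 = 17.
By Parseval, this equals Σ |c_n|^2.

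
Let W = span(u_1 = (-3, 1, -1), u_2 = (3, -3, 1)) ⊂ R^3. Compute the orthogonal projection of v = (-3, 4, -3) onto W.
proj_W(v) = (-18/5, 4, -6/5)

Set up U = [u_1 | ... | u_2] ∈ R^(3×2). The projector onto W = col(U) is P = U (U^T U)^(-1) U^T.
Compute U^T U =
  [11, -13]
  [-13, 19],
and U^T v = (16, -24).
Solve U^T U · c = U^T v for the coefficients: c = (-1/5, -7/5). The projection is proj_W(v) = U c.
Check: (v - proj_W(v)) · u_1 = 0  (should be 0).
Check: (v - proj_W(v)) · u_2 = 0  (should be 0).
Result: proj_W(v) = (-18/5, 4, -6/5).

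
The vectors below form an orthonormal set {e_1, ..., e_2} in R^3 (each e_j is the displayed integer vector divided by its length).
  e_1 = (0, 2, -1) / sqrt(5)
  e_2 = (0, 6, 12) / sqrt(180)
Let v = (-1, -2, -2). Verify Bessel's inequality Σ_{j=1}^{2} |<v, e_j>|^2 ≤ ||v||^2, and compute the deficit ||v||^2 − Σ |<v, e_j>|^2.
Σ |<v, e_j>|^2 = 8; ||v||^2 = 9; deficit = 1

Write each e_j = u_j / sqrt(<u_j, u_j>) where u_j is the displayed integer vector. Then <v, e_j> = <v, u_j> / sqrt(<u_j, u_j>), so |<v, e_j>|^2 = <v, u_j>^2 / <u_j, u_j>.
Coefficients: <v, e_1> = -2/sqrt(5), <v, e_2> = -36/sqrt(180).
Square and sum: Σ |<v, e_j>|^2 = 8.
Compute ||v||^2 = v·v = 9.
Deficit = 9 − 8 = 1 ≥ 0, confirming Bessel's inequality. (The deficit equals ||v − Σ <v,e_j> e_j||^2, the squared distance from v to span{e_j}.)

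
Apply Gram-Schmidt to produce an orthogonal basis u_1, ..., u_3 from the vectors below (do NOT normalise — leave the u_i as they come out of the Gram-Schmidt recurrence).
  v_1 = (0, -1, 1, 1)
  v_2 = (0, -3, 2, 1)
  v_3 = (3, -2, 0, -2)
Orthogonal basis:
  u_1 = (0, -1, 1, 1)
  u_2 = (0, -1, 0, -1)
  u_3 = (3, 0, 0, 0)

Apply the Gram-Schmidt recurrence
  u_1 = v_1
  u_i = v_i − Σ_{j<i} ((v_i · u_j) / (u_j · u_j)) · u_j.

Step by step this gives:
  u_1 = (0, -1, 1, 1)
  u_2 = (0, -1, 0, -1)
  u_3 = (3, 0, 0, 0)

Orthogonality check:
  u_2 · u_1 = 0 (should be 0)
  u_3 · u_1 = 0 (should be 0)
  u_3 · u_2 = 0 (should be 0)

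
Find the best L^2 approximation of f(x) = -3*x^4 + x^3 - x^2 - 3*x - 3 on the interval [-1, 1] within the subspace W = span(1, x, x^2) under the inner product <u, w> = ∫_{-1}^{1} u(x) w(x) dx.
g(x) = -25*x^2/7 - 12*x/5 - 96/35

The best approximation g ∈ W is the orthogonal projection of f onto W. Writing g = a_0 + a_1 x + a_2 x^2, the coefficients solve the normal equations G · a = b where
  G_{ij} = <φ_i, φ_j> and b_i = <f, φ_i>, with φ_0 = 1, φ_1 = x, φ_2 = x^2.
G =
  [2, 0, 2/3]
  [0, 2/3, 0]
  [2/3, 0, 2/5],
b = (-118/15, -8/5, -114/35).
Solving gives a_0 = -96/35, a_1 = -12/5, a_2 = -25/7, so
  g(x) = -25*x^2/7 - 12*x/5 - 96/35.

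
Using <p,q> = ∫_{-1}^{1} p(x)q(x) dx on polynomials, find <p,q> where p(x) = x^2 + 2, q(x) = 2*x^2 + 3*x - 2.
<p,q> = -88/15

Expand the product: p(x)·q(x) = 2*x^4 + 3*x^3 + 2*x^2 + 6*x - 4.
∫_{-1}^{1} of each monomial x^k gives [2/(k+1) if k even, 0 if k odd]. Integrating term-by-term (or equivalently evaluating the antiderivative F(x) = 2*x^5/5 + 3*x^4/4 + 2*x^3/3 + 3*x^2 - 4*x at the endpoints):
  F(1) − F(−1) = 49/60 − (401/60) = -88/15.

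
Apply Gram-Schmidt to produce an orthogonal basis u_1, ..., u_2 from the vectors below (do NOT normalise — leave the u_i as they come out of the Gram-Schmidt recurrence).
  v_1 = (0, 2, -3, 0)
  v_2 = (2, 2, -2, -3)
Orthogonal basis:
  u_1 = (0, 2, -3, 0)
  u_2 = (2, 6/13, 4/13, -3)

Apply the Gram-Schmidt recurrence
  u_1 = v_1
  u_i = v_i − Σ_{j<i} ((v_i · u_j) / (u_j · u_j)) · u_j.

Step by step this gives:
  u_1 = (0, 2, -3, 0)
  u_2 = (2, 6/13, 4/13, -3)

Orthogonality check:
  u_2 · u_1 = 0 (should be 0)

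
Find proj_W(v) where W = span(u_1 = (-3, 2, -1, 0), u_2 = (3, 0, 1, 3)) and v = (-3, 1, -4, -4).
proj_W(v) = (-705/166, 35/83, -235/166, -300/83)

Set up U = [u_1 | ... | u_2] ∈ R^(4×2). The projector onto W = col(U) is P = U (U^T U)^(-1) U^T.
Compute U^T U =
  [14, -10]
  [-10, 19],
and U^T v = (15, -25).
Solve U^T U · c = U^T v for the coefficients: c = (35/166, -100/83). The projection is proj_W(v) = U c.
Check: (v - proj_W(v)) · u_1 = 0  (should be 0).
Check: (v - proj_W(v)) · u_2 = 0  (should be 0).
Result: proj_W(v) = (-705/166, 35/83, -235/166, -300/83).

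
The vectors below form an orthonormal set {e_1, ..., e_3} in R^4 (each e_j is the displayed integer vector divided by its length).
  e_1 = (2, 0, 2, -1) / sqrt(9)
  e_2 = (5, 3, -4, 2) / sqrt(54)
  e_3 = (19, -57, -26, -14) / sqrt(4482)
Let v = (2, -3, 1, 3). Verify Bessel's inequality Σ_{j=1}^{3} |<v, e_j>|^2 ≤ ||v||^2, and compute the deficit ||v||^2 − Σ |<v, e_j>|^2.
Σ |<v, e_j>|^2 = 465/83; ||v||^2 = 23; deficit = 1444/83

Write each e_j = u_j / sqrt(<u_j, u_j>) where u_j is the displayed integer vector. Then <v, e_j> = <v, u_j> / sqrt(<u_j, u_j>), so |<v, e_j>|^2 = <v, u_j>^2 / <u_j, u_j>.
Coefficients: <v, e_1> = 3/sqrt(9), <v, e_2> = 3/sqrt(54), <v, e_3> = 141/sqrt(4482).
Square and sum: Σ |<v, e_j>|^2 = 465/83.
Compute ||v||^2 = v·v = 23.
Deficit = 23 − 465/83 = 1444/83 ≥ 0, confirming Bessel's inequality. (The deficit equals ||v − Σ <v,e_j> e_j||^2, the squared distance from v to span{e_j}.)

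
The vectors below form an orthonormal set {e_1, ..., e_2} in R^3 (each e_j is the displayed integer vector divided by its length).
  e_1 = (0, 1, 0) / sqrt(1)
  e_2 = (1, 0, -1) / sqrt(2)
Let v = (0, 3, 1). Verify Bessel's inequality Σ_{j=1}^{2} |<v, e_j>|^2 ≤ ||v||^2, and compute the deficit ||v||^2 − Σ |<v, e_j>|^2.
Σ |<v, e_j>|^2 = 19/2; ||v||^2 = 10; deficit = 1/2

Write each e_j = u_j / sqrt(<u_j, u_j>) where u_j is the displayed integer vector. Then <v, e_j> = <v, u_j> / sqrt(<u_j, u_j>), so |<v, e_j>|^2 = <v, u_j>^2 / <u_j, u_j>.
Coefficients: <v, e_1> = 3/sqrt(1), <v, e_2> = -1/sqrt(2).
Square and sum: Σ |<v, e_j>|^2 = 19/2.
Compute ||v||^2 = v·v = 10.
Deficit = 10 − 19/2 = 1/2 ≥ 0, confirming Bessel's inequality. (The deficit equals ||v − Σ <v,e_j> e_j||^2, the squared distance from v to span{e_j}.)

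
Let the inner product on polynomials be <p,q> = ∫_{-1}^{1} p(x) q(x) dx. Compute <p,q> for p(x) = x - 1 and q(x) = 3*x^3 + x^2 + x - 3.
<p,q> = 36/5

Expand the product: p(x)·q(x) = 3*x^4 - 2*x^3 - 4*x + 3.
∫_{-1}^{1} of each monomial x^k gives [2/(k+1) if k even, 0 if k odd]. Integrating term-by-term (or equivalently evaluating the antiderivative F(x) = 3*x^5/5 - x^4/2 - 2*x^2 + 3*x at the endpoints):
  F(1) − F(−1) = 11/10 − (-61/10) = 36/5.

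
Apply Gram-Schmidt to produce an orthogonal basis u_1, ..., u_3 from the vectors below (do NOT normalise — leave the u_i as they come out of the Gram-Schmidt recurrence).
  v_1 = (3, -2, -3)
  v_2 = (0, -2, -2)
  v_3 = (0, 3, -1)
Orthogonal basis:
  u_1 = (3, -2, -3)
  u_2 = (-15/11, -12/11, -7/11)
  u_3 = (-12/19, 36/19, -36/19)

Apply the Gram-Schmidt recurrence
  u_1 = v_1
  u_i = v_i − Σ_{j<i} ((v_i · u_j) / (u_j · u_j)) · u_j.

Step by step this gives:
  u_1 = (3, -2, -3)
  u_2 = (-15/11, -12/11, -7/11)
  u_3 = (-12/19, 36/19, -36/19)

Orthogonality check:
  u_2 · u_1 = 0 (should be 0)
  u_3 · u_1 = 0 (should be 0)
  u_3 · u_2 = 0 (should be 0)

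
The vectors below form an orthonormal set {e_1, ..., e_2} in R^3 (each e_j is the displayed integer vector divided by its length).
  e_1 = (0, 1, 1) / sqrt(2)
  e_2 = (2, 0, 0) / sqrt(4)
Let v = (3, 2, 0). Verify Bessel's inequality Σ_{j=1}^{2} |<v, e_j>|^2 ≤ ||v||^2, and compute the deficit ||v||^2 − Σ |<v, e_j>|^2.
Σ |<v, e_j>|^2 = 11; ||v||^2 = 13; deficit = 2

Write each e_j = u_j / sqrt(<u_j, u_j>) where u_j is the displayed integer vector. Then <v, e_j> = <v, u_j> / sqrt(<u_j, u_j>), so |<v, e_j>|^2 = <v, u_j>^2 / <u_j, u_j>.
Coefficients: <v, e_1> = 2/sqrt(2), <v, e_2> = 6/sqrt(4).
Square and sum: Σ |<v, e_j>|^2 = 11.
Compute ||v||^2 = v·v = 13.
Deficit = 13 − 11 = 2 ≥ 0, confirming Bessel's inequality. (The deficit equals ||v − Σ <v,e_j> e_j||^2, the squared distance from v to span{e_j}.)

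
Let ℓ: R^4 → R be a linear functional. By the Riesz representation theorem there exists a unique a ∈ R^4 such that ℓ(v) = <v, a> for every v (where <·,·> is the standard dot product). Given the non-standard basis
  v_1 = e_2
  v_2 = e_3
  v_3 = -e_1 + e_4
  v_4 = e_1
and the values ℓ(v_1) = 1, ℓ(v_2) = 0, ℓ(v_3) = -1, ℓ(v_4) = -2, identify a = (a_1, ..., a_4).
a = (-2, 1, 0, -3)

Write a = (a_1, ..., a_4) in the standard basis. For each basis vector v_i, ℓ(v_i) = <v_i, a> is a linear equation in the a_j's. Collect the n equations into a matrix system V a = ℓ, where row i of V is v_i (expressed in the standard basis). Since V is invertible (lower-triangular with 1s on the diagonal, up to permutation), solve by back-substitution:
  V =
[[0, 1, 0, 0],
 [0, 0, 1, 0],
 [-1, 0, 0, 1],
 [1, 0, 0, 0]]
  V a = (1, 0, -1, -2)
Solving gives a = (-2, 1, 0, -3).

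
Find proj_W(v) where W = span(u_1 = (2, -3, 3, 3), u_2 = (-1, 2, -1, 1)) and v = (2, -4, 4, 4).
proj_W(v) = (130/51, -580/153, 590/153, 610/153)

Set up U = [u_1 | ... | u_2] ∈ R^(4×2). The projector onto W = col(U) is P = U (U^T U)^(-1) U^T.
Compute U^T U =
  [31, -8]
  [-8, 7],
and U^T v = (40, -10).
Solve U^T U · c = U^T v for the coefficients: c = (200/153, 10/153). The projection is proj_W(v) = U c.
Check: (v - proj_W(v)) · u_1 = 0  (should be 0).
Check: (v - proj_W(v)) · u_2 = 0  (should be 0).
Result: proj_W(v) = (130/51, -580/153, 590/153, 610/153).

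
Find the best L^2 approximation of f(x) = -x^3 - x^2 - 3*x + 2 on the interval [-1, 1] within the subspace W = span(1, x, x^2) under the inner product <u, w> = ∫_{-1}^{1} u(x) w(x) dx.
g(x) = -x^2 - 18*x/5 + 2

The best approximation g ∈ W is the orthogonal projection of f onto W. Writing g = a_0 + a_1 x + a_2 x^2, the coefficients solve the normal equations G · a = b where
  G_{ij} = <φ_i, φ_j> and b_i = <f, φ_i>, with φ_0 = 1, φ_1 = x, φ_2 = x^2.
G =
  [2, 0, 2/3]
  [0, 2/3, 0]
  [2/3, 0, 2/5],
b = (10/3, -12/5, 14/15).
Solving gives a_0 = 2, a_1 = -18/5, a_2 = -1, so
  g(x) = -x^2 - 18*x/5 + 2.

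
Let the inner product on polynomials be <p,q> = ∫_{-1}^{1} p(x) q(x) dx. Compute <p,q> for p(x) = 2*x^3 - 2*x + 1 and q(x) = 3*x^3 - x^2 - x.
<p,q> = -86/105

Expand the product: p(x)·q(x) = 6*x^6 - 2*x^5 - 8*x^4 + 5*x^3 + x^2 - x.
∫_{-1}^{1} of each monomial x^k gives [2/(k+1) if k even, 0 if k odd]. Integrating term-by-term (or equivalently evaluating the antiderivative F(x) = 6*x^7/7 - x^6/3 - 8*x^5/5 + 5*x^4/4 + x^3/3 - x^2/2 at the endpoints):
  F(1) − F(−1) = 1/140 − (347/420) = -86/105.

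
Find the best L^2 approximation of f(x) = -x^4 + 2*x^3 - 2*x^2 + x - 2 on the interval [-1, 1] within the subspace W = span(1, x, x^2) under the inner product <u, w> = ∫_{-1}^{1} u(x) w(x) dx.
g(x) = -20*x^2/7 + 11*x/5 - 67/35

The best approximation g ∈ W is the orthogonal projection of f onto W. Writing g = a_0 + a_1 x + a_2 x^2, the coefficients solve the normal equations G · a = b where
  G_{ij} = <φ_i, φ_j> and b_i = <f, φ_i>, with φ_0 = 1, φ_1 = x, φ_2 = x^2.
G =
  [2, 0, 2/3]
  [0, 2/3, 0]
  [2/3, 0, 2/5],
b = (-86/15, 22/15, -254/105).
Solving gives a_0 = -67/35, a_1 = 11/5, a_2 = -20/7, so
  g(x) = -20*x^2/7 + 11*x/5 - 67/35.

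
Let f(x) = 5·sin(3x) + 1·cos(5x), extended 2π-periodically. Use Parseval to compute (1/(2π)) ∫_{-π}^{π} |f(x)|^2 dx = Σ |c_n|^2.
Σ |c_n|^2 = 13

Expand |f|^2 and use orthogonality of {sin(nx), cos(mx)} on [-π, π]:
  ∫_{-π}^{π} sin(nx)^2 dx = π, ∫ cos(mx)^2 dx = π, and cross terms integrate to 0.
So ∫_{-π}^{π} f(x)^2 dx = 5^2 · π + 1^2 · π = (25 + 1)π.
Divide by 2π: (25 + 1)/2 = 13.
By Parseval, this equals Σ |c_n|^2.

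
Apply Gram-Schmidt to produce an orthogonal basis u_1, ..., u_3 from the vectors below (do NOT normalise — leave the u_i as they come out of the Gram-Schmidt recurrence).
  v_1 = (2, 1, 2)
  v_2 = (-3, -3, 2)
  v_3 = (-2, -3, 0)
Orthogonal basis:
  u_1 = (2, 1, 2)
  u_2 = (-17/9, -22/9, 28/9)
  u_3 = (112/173, -140/173, -42/173)

Apply the Gram-Schmidt recurrence
  u_1 = v_1
  u_i = v_i − Σ_{j<i} ((v_i · u_j) / (u_j · u_j)) · u_j.

Step by step this gives:
  u_1 = (2, 1, 2)
  u_2 = (-17/9, -22/9, 28/9)
  u_3 = (112/173, -140/173, -42/173)

Orthogonality check:
  u_2 · u_1 = 0 (should be 0)
  u_3 · u_1 = 0 (should be 0)
  u_3 · u_2 = 0 (should be 0)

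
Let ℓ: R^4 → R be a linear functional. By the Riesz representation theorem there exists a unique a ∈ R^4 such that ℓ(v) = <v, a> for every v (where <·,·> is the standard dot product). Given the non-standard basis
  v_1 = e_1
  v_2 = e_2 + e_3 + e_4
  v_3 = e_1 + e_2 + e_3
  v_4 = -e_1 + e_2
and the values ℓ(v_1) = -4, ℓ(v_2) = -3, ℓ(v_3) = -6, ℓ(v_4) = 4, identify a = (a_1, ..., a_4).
a = (-4, 0, -2, -1)

Write a = (a_1, ..., a_4) in the standard basis. For each basis vector v_i, ℓ(v_i) = <v_i, a> is a linear equation in the a_j's. Collect the n equations into a matrix system V a = ℓ, where row i of V is v_i (expressed in the standard basis). Since V is invertible (lower-triangular with 1s on the diagonal, up to permutation), solve by back-substitution:
  V =
[[1, 0, 0, 0],
 [0, 1, 1, 1],
 [1, 1, 1, 0],
 [-1, 1, 0, 0]]
  V a = (-4, -3, -6, 4)
Solving gives a = (-4, 0, -2, -1).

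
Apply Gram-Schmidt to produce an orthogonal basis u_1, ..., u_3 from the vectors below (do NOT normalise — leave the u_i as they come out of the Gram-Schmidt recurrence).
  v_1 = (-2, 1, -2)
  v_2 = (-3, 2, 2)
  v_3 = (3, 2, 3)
Orthogonal basis:
  u_1 = (-2, 1, -2)
  u_2 = (-19/9, 14/9, 26/9)
  u_3 = (210/137, 350/137, -35/137)

Apply the Gram-Schmidt recurrence
  u_1 = v_1
  u_i = v_i − Σ_{j<i} ((v_i · u_j) / (u_j · u_j)) · u_j.

Step by step this gives:
  u_1 = (-2, 1, -2)
  u_2 = (-19/9, 14/9, 26/9)
  u_3 = (210/137, 350/137, -35/137)

Orthogonality check:
  u_2 · u_1 = 0 (should be 0)
  u_3 · u_1 = 0 (should be 0)
  u_3 · u_2 = 0 (should be 0)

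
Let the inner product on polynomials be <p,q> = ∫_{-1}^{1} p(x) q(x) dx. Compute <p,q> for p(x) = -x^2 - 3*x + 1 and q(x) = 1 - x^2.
<p,q> = 16/15

Expand the product: p(x)·q(x) = x^4 + 3*x^3 - 2*x^2 - 3*x + 1.
∫_{-1}^{1} of each monomial x^k gives [2/(k+1) if k even, 0 if k odd]. Integrating term-by-term (or equivalently evaluating the antiderivative F(x) = x^5/5 + 3*x^4/4 - 2*x^3/3 - 3*x^2/2 + x at the endpoints):
  F(1) − F(−1) = -13/60 − (-77/60) = 16/15.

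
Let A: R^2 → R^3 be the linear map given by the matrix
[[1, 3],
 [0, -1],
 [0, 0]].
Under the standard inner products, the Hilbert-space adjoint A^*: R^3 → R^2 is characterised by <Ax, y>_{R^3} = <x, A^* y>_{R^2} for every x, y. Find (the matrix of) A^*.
A^* = A^T =
[[1, 0, 0],
 [3, -1, 0]]

For real matrices with standard dot products, the defining identity <Ax, y> = <x, A^* y> gives (Ax)^T y = x^T (A^*) y, i.e. x^T A^T y = x^T (A^*) y. Since this holds for all x, y, we must have A^* = A^T. Therefore
A^* =
[[1, 0, 0],
 [3, -1, 0]].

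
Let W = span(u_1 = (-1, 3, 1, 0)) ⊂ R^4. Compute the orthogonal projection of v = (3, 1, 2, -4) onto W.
proj_W(v) = (-2/11, 6/11, 2/11, 0)

Set up U = [u_1 | ... | u_1] ∈ R^(4×1). The projector onto W = col(U) is P = U (U^T U)^(-1) U^T.
Compute U^T U =
  [11],
and U^T v = (2).
Solve U^T U · c = U^T v for the coefficients: c = (2/11). The projection is proj_W(v) = U c.
Check: (v - proj_W(v)) · u_1 = 0  (should be 0).
Result: proj_W(v) = (-2/11, 6/11, 2/11, 0).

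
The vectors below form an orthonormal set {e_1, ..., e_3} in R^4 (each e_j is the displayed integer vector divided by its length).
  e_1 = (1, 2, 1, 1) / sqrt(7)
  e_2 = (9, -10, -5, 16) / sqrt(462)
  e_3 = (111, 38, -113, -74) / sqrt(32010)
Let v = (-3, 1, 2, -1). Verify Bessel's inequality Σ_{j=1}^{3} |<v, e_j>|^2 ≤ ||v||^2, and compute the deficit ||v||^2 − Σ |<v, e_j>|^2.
Σ |<v, e_j>|^2 = 7194/485; ||v||^2 = 15; deficit = 81/485

Write each e_j = u_j / sqrt(<u_j, u_j>) where u_j is the displayed integer vector. Then <v, e_j> = <v, u_j> / sqrt(<u_j, u_j>), so |<v, e_j>|^2 = <v, u_j>^2 / <u_j, u_j>.
Coefficients: <v, e_1> = 0/sqrt(7), <v, e_2> = -63/sqrt(462), <v, e_3> = -447/sqrt(32010).
Square and sum: Σ |<v, e_j>|^2 = 7194/485.
Compute ||v||^2 = v·v = 15.
Deficit = 15 − 7194/485 = 81/485 ≥ 0, confirming Bessel's inequality. (The deficit equals ||v − Σ <v,e_j> e_j||^2, the squared distance from v to span{e_j}.)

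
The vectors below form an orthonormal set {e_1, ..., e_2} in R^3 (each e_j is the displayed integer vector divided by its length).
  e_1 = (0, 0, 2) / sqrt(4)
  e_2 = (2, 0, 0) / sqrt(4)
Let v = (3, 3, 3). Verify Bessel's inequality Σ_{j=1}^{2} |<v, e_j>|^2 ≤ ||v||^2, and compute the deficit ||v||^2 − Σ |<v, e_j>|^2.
Σ |<v, e_j>|^2 = 18; ||v||^2 = 27; deficit = 9

Write each e_j = u_j / sqrt(<u_j, u_j>) where u_j is the displayed integer vector. Then <v, e_j> = <v, u_j> / sqrt(<u_j, u_j>), so |<v, e_j>|^2 = <v, u_j>^2 / <u_j, u_j>.
Coefficients: <v, e_1> = 6/sqrt(4), <v, e_2> = 6/sqrt(4).
Square and sum: Σ |<v, e_j>|^2 = 18.
Compute ||v||^2 = v·v = 27.
Deficit = 27 − 18 = 9 ≥ 0, confirming Bessel's inequality. (The deficit equals ||v − Σ <v,e_j> e_j||^2, the squared distance from v to span{e_j}.)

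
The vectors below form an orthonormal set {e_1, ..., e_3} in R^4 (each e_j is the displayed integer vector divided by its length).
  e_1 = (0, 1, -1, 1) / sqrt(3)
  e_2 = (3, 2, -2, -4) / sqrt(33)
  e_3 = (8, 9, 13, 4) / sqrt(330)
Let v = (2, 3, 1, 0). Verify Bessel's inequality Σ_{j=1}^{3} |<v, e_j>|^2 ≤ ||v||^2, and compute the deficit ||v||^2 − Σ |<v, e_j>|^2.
Σ |<v, e_j>|^2 = 208/15; ||v||^2 = 14; deficit = 2/15

Write each e_j = u_j / sqrt(<u_j, u_j>) where u_j is the displayed integer vector. Then <v, e_j> = <v, u_j> / sqrt(<u_j, u_j>), so |<v, e_j>|^2 = <v, u_j>^2 / <u_j, u_j>.
Coefficients: <v, e_1> = 2/sqrt(3), <v, e_2> = 10/sqrt(33), <v, e_3> = 56/sqrt(330).
Square and sum: Σ |<v, e_j>|^2 = 208/15.
Compute ||v||^2 = v·v = 14.
Deficit = 14 − 208/15 = 2/15 ≥ 0, confirming Bessel's inequality. (The deficit equals ||v − Σ <v,e_j> e_j||^2, the squared distance from v to span{e_j}.)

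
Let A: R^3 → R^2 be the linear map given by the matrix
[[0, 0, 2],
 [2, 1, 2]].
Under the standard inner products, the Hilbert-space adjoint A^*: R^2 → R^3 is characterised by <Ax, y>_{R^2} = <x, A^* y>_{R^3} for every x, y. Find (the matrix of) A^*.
A^* = A^T =
[[0, 2],
 [0, 1],
 [2, 2]]

For real matrices with standard dot products, the defining identity <Ax, y> = <x, A^* y> gives (Ax)^T y = x^T (A^*) y, i.e. x^T A^T y = x^T (A^*) y. Since this holds for all x, y, we must have A^* = A^T. Therefore
A^* =
[[0, 2],
 [0, 1],
 [2, 2]].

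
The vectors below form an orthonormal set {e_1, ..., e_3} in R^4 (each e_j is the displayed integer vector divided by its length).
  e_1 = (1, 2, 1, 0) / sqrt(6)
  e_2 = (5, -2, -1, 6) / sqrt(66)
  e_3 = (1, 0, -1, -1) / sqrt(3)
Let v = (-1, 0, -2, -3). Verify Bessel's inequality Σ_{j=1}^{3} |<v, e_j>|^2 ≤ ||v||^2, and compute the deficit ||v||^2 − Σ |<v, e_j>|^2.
Σ |<v, e_j>|^2 = 446/33; ||v||^2 = 14; deficit = 16/33

Write each e_j = u_j / sqrt(<u_j, u_j>) where u_j is the displayed integer vector. Then <v, e_j> = <v, u_j> / sqrt(<u_j, u_j>), so |<v, e_j>|^2 = <v, u_j>^2 / <u_j, u_j>.
Coefficients: <v, e_1> = -3/sqrt(6), <v, e_2> = -21/sqrt(66), <v, e_3> = 4/sqrt(3).
Square and sum: Σ |<v, e_j>|^2 = 446/33.
Compute ||v||^2 = v·v = 14.
Deficit = 14 − 446/33 = 16/33 ≥ 0, confirming Bessel's inequality. (The deficit equals ||v − Σ <v,e_j> e_j||^2, the squared distance from v to span{e_j}.)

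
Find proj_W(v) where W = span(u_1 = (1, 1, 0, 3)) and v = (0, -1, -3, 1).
proj_W(v) = (2/11, 2/11, 0, 6/11)

Set up U = [u_1 | ... | u_1] ∈ R^(4×1). The projector onto W = col(U) is P = U (U^T U)^(-1) U^T.
Compute U^T U =
  [11],
and U^T v = (2).
Solve U^T U · c = U^T v for the coefficients: c = (2/11). The projection is proj_W(v) = U c.
Check: (v - proj_W(v)) · u_1 = 0  (should be 0).
Result: proj_W(v) = (2/11, 2/11, 0, 6/11).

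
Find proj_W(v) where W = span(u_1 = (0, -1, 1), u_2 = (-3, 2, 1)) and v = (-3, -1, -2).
proj_W(v) = (-1, 1, 0)

Set up U = [u_1 | ... | u_2] ∈ R^(3×2). The projector onto W = col(U) is P = U (U^T U)^(-1) U^T.
Compute U^T U =
  [2, -1]
  [-1, 14],
and U^T v = (-1, 5).
Solve U^T U · c = U^T v for the coefficients: c = (-1/3, 1/3). The projection is proj_W(v) = U c.
Check: (v - proj_W(v)) · u_1 = 0  (should be 0).
Check: (v - proj_W(v)) · u_2 = 0  (should be 0).
Result: proj_W(v) = (-1, 1, 0).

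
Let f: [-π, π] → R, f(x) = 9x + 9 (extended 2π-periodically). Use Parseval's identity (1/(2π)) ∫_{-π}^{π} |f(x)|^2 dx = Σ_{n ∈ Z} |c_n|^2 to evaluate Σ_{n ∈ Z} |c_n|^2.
Σ |c_n|^2 = 27π^2 + 81

Expand and integrate term by term over [-π, π]:
  ∫ (9x)^2 dx = 81·(2π^3/3); ∫ 2·9·(9)·x dx = 0 (odd integrand); ∫ 9^2 dx = 81·2π.
So (1/(2π)) ∫_{-π}^{π} (9x + 9)^2 dx = 81π^2/3 + 81 = 27π^2 + 81.
Parseval ⇒ Σ |c_n|^2 = 27π^2 + 81.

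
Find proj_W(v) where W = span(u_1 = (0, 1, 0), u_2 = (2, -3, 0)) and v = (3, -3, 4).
proj_W(v) = (3, -3, 0)

Set up U = [u_1 | ... | u_2] ∈ R^(3×2). The projector onto W = col(U) is P = U (U^T U)^(-1) U^T.
Compute U^T U =
  [1, -3]
  [-3, 13],
and U^T v = (-3, 15).
Solve U^T U · c = U^T v for the coefficients: c = (3/2, 3/2). The projection is proj_W(v) = U c.
Check: (v - proj_W(v)) · u_1 = 0  (should be 0).
Check: (v - proj_W(v)) · u_2 = 0  (should be 0).
Result: proj_W(v) = (3, -3, 0).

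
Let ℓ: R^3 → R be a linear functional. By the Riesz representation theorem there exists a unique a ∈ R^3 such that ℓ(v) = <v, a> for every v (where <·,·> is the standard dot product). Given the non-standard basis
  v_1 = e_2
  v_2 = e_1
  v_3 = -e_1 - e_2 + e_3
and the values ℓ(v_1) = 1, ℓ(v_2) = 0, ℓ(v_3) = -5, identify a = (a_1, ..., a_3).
a = (0, 1, -4)

Write a = (a_1, ..., a_3) in the standard basis. For each basis vector v_i, ℓ(v_i) = <v_i, a> is a linear equation in the a_j's. Collect the n equations into a matrix system V a = ℓ, where row i of V is v_i (expressed in the standard basis). Since V is invertible (lower-triangular with 1s on the diagonal, up to permutation), solve by back-substitution:
  V =
[[0, 1, 0],
 [1, 0, 0],
 [-1, -1, 1]]
  V a = (1, 0, -5)
Solving gives a = (0, 1, -4).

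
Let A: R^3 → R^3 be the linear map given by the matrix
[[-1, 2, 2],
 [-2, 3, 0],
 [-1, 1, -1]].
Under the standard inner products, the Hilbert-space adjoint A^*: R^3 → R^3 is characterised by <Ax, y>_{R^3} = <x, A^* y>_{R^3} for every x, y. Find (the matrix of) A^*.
A^* = A^T =
[[-1, -2, -1],
 [2, 3, 1],
 [2, 0, -1]]

For real matrices with standard dot products, the defining identity <Ax, y> = <x, A^* y> gives (Ax)^T y = x^T (A^*) y, i.e. x^T A^T y = x^T (A^*) y. Since this holds for all x, y, we must have A^* = A^T. Therefore
A^* =
[[-1, -2, -1],
 [2, 3, 1],
 [2, 0, -1]].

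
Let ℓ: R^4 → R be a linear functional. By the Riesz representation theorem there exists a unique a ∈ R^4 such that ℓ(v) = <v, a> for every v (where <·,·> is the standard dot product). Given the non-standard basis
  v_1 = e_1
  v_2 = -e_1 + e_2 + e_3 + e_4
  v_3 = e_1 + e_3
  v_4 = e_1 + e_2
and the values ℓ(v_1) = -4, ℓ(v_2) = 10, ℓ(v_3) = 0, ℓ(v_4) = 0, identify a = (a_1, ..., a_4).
a = (-4, 4, 4, -2)

Write a = (a_1, ..., a_4) in the standard basis. For each basis vector v_i, ℓ(v_i) = <v_i, a> is a linear equation in the a_j's. Collect the n equations into a matrix system V a = ℓ, where row i of V is v_i (expressed in the standard basis). Since V is invertible (lower-triangular with 1s on the diagonal, up to permutation), solve by back-substitution:
  V =
[[1, 0, 0, 0],
 [-1, 1, 1, 1],
 [1, 0, 1, 0],
 [1, 1, 0, 0]]
  V a = (-4, 10, 0, 0)
Solving gives a = (-4, 4, 4, -2).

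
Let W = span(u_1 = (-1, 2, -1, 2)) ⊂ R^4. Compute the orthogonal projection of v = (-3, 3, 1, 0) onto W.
proj_W(v) = (-4/5, 8/5, -4/5, 8/5)

Set up U = [u_1 | ... | u_1] ∈ R^(4×1). The projector onto W = col(U) is P = U (U^T U)^(-1) U^T.
Compute U^T U =
  [10],
and U^T v = (8).
Solve U^T U · c = U^T v for the coefficients: c = (4/5). The projection is proj_W(v) = U c.
Check: (v - proj_W(v)) · u_1 = 0  (should be 0).
Result: proj_W(v) = (-4/5, 8/5, -4/5, 8/5).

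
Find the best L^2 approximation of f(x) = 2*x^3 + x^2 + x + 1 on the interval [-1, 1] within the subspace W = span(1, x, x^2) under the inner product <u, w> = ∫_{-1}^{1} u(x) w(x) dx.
g(x) = x^2 + 11*x/5 + 1

The best approximation g ∈ W is the orthogonal projection of f onto W. Writing g = a_0 + a_1 x + a_2 x^2, the coefficients solve the normal equations G · a = b where
  G_{ij} = <φ_i, φ_j> and b_i = <f, φ_i>, with φ_0 = 1, φ_1 = x, φ_2 = x^2.
G =
  [2, 0, 2/3]
  [0, 2/3, 0]
  [2/3, 0, 2/5],
b = (8/3, 22/15, 16/15).
Solving gives a_0 = 1, a_1 = 11/5, a_2 = 1, so
  g(x) = x^2 + 11*x/5 + 1.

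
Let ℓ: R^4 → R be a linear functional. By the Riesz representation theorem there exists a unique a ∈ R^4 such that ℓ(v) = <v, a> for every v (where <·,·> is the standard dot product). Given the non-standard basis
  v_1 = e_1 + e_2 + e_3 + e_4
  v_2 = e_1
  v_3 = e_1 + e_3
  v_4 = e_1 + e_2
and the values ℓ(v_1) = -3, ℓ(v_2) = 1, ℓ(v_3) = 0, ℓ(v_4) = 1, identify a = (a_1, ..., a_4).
a = (1, 0, -1, -3)

Write a = (a_1, ..., a_4) in the standard basis. For each basis vector v_i, ℓ(v_i) = <v_i, a> is a linear equation in the a_j's. Collect the n equations into a matrix system V a = ℓ, where row i of V is v_i (expressed in the standard basis). Since V is invertible (lower-triangular with 1s on the diagonal, up to permutation), solve by back-substitution:
  V =
[[1, 1, 1, 1],
 [1, 0, 0, 0],
 [1, 0, 1, 0],
 [1, 1, 0, 0]]
  V a = (-3, 1, 0, 1)
Solving gives a = (1, 0, -1, -3).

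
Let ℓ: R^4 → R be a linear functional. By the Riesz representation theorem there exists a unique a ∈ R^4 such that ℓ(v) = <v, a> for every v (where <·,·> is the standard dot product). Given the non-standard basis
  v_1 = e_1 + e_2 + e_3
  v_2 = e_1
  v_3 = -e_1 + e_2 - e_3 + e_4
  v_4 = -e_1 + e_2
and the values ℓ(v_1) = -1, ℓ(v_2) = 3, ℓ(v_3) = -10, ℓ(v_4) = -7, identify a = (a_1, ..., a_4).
a = (3, -4, 0, -3)

Write a = (a_1, ..., a_4) in the standard basis. For each basis vector v_i, ℓ(v_i) = <v_i, a> is a linear equation in the a_j's. Collect the n equations into a matrix system V a = ℓ, where row i of V is v_i (expressed in the standard basis). Since V is invertible (lower-triangular with 1s on the diagonal, up to permutation), solve by back-substitution:
  V =
[[1, 1, 1, 0],
 [1, 0, 0, 0],
 [-1, 1, -1, 1],
 [-1, 1, 0, 0]]
  V a = (-1, 3, -10, -7)
Solving gives a = (3, -4, 0, -3).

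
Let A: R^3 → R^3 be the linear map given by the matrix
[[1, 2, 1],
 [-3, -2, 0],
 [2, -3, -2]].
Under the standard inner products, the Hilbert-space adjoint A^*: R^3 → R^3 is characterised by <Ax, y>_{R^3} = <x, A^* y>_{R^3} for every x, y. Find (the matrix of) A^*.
A^* = A^T =
[[1, -3, 2],
 [2, -2, -3],
 [1, 0, -2]]

For real matrices with standard dot products, the defining identity <Ax, y> = <x, A^* y> gives (Ax)^T y = x^T (A^*) y, i.e. x^T A^T y = x^T (A^*) y. Since this holds for all x, y, we must have A^* = A^T. Therefore
A^* =
[[1, -3, 2],
 [2, -2, -3],
 [1, 0, -2]].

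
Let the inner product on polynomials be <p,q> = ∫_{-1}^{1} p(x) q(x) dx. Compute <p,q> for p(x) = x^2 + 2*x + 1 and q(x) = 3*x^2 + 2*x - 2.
<p,q> = 8/15

Expand the product: p(x)·q(x) = 3*x^4 + 8*x^3 + 5*x^2 - 2*x - 2.
∫_{-1}^{1} of each monomial x^k gives [2/(k+1) if k even, 0 if k odd]. Integrating term-by-term (or equivalently evaluating the antiderivative F(x) = 3*x^5/5 + 2*x^4 + 5*x^3/3 - x^2 - 2*x at the endpoints):
  F(1) − F(−1) = 19/15 − (11/15) = 8/15.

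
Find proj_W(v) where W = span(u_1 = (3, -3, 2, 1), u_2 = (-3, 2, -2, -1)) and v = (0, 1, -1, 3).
proj_W(v) = (3/14, 1, 1/7, 1/14)

Set up U = [u_1 | ... | u_2] ∈ R^(4×2). The projector onto W = col(U) is P = U (U^T U)^(-1) U^T.
Compute U^T U =
  [23, -20]
  [-20, 18],
and U^T v = (-2, 1).
Solve U^T U · c = U^T v for the coefficients: c = (-8/7, -17/14). The projection is proj_W(v) = U c.
Check: (v - proj_W(v)) · u_1 = 0  (should be 0).
Check: (v - proj_W(v)) · u_2 = 0  (should be 0).
Result: proj_W(v) = (3/14, 1, 1/7, 1/14).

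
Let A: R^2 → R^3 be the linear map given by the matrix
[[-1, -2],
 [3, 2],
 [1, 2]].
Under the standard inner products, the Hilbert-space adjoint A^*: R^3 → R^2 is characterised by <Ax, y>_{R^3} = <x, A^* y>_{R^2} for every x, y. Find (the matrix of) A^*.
A^* = A^T =
[[-1, 3, 1],
 [-2, 2, 2]]

For real matrices with standard dot products, the defining identity <Ax, y> = <x, A^* y> gives (Ax)^T y = x^T (A^*) y, i.e. x^T A^T y = x^T (A^*) y. Since this holds for all x, y, we must have A^* = A^T. Therefore
A^* =
[[-1, 3, 1],
 [-2, 2, 2]].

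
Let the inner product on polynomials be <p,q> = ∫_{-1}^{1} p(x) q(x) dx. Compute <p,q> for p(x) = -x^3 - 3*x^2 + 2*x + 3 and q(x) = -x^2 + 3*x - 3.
<p,q> = -10

Expand the product: p(x)·q(x) = x^5 - 8*x^3 + 12*x^2 + 3*x - 9.
∫_{-1}^{1} of each monomial x^k gives [2/(k+1) if k even, 0 if k odd]. Integrating term-by-term (or equivalently evaluating the antiderivative F(x) = x^6/6 - 2*x^4 + 4*x^3 + 3*x^2/2 - 9*x at the endpoints):
  F(1) − F(−1) = -16/3 − (14/3) = -10.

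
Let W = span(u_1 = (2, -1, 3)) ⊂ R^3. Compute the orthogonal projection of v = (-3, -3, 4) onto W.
proj_W(v) = (9/7, -9/14, 27/14)

Set up U = [u_1 | ... | u_1] ∈ R^(3×1). The projector onto W = col(U) is P = U (U^T U)^(-1) U^T.
Compute U^T U =
  [14],
and U^T v = (9).
Solve U^T U · c = U^T v for the coefficients: c = (9/14). The projection is proj_W(v) = U c.
Check: (v - proj_W(v)) · u_1 = 0  (should be 0).
Result: proj_W(v) = (9/7, -9/14, 27/14).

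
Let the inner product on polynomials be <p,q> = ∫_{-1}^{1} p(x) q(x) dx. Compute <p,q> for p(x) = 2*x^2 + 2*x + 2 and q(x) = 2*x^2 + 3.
<p,q> = 304/15

Expand the product: p(x)·q(x) = 4*x^4 + 4*x^3 + 10*x^2 + 6*x + 6.
∫_{-1}^{1} of each monomial x^k gives [2/(k+1) if k even, 0 if k odd]. Integrating term-by-term (or equivalently evaluating the antiderivative F(x) = 4*x^5/5 + x^4 + 10*x^3/3 + 3*x^2 + 6*x at the endpoints):
  F(1) − F(−1) = 212/15 − (-92/15) = 304/15.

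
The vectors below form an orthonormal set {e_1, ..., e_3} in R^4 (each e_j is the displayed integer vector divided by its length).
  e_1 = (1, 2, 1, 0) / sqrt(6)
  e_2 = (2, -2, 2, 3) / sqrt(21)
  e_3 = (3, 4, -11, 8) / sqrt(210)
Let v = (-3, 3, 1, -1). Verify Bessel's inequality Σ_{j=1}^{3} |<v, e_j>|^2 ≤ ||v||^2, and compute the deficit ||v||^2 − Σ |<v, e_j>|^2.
Σ |<v, e_j>|^2 = 179/15; ||v||^2 = 20; deficit = 121/15

Write each e_j = u_j / sqrt(<u_j, u_j>) where u_j is the displayed integer vector. Then <v, e_j> = <v, u_j> / sqrt(<u_j, u_j>), so |<v, e_j>|^2 = <v, u_j>^2 / <u_j, u_j>.
Coefficients: <v, e_1> = 4/sqrt(6), <v, e_2> = -13/sqrt(21), <v, e_3> = -16/sqrt(210).
Square and sum: Σ |<v, e_j>|^2 = 179/15.
Compute ||v||^2 = v·v = 20.
Deficit = 20 − 179/15 = 121/15 ≥ 0, confirming Bessel's inequality. (The deficit equals ||v − Σ <v,e_j> e_j||^2, the squared distance from v to span{e_j}.)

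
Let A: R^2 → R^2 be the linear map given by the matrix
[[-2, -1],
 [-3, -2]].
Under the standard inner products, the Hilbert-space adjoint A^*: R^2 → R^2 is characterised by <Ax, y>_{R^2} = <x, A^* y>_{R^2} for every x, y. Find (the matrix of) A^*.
A^* = A^T =
[[-2, -3],
 [-1, -2]]

For real matrices with standard dot products, the defining identity <Ax, y> = <x, A^* y> gives (Ax)^T y = x^T (A^*) y, i.e. x^T A^T y = x^T (A^*) y. Since this holds for all x, y, we must have A^* = A^T. Therefore
A^* =
[[-2, -3],
 [-1, -2]].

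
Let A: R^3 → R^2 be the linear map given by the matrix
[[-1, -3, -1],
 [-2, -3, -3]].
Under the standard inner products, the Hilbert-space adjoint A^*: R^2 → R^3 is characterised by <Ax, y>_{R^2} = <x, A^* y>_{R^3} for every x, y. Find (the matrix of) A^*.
A^* = A^T =
[[-1, -2],
 [-3, -3],
 [-1, -3]]

For real matrices with standard dot products, the defining identity <Ax, y> = <x, A^* y> gives (Ax)^T y = x^T (A^*) y, i.e. x^T A^T y = x^T (A^*) y. Since this holds for all x, y, we must have A^* = A^T. Therefore
A^* =
[[-1, -2],
 [-3, -3],
 [-1, -3]].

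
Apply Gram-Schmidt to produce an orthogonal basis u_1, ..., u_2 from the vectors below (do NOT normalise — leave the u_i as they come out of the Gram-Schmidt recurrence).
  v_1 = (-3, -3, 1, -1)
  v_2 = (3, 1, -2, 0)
Orthogonal basis:
  u_1 = (-3, -3, 1, -1)
  u_2 = (9/10, -11/10, -13/10, -7/10)

Apply the Gram-Schmidt recurrence
  u_1 = v_1
  u_i = v_i − Σ_{j<i} ((v_i · u_j) / (u_j · u_j)) · u_j.

Step by step this gives:
  u_1 = (-3, -3, 1, -1)
  u_2 = (9/10, -11/10, -13/10, -7/10)

Orthogonality check:
  u_2 · u_1 = 0 (should be 0)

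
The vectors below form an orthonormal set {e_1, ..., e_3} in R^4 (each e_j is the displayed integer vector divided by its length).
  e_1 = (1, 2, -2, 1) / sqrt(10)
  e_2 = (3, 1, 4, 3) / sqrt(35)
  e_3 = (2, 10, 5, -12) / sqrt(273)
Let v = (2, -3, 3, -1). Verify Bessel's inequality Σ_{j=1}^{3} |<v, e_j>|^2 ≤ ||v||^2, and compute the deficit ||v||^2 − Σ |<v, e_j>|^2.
Σ |<v, e_j>|^2 = 1265/78; ||v||^2 = 23; deficit = 529/78

Write each e_j = u_j / sqrt(<u_j, u_j>) where u_j is the displayed integer vector. Then <v, e_j> = <v, u_j> / sqrt(<u_j, u_j>), so |<v, e_j>|^2 = <v, u_j>^2 / <u_j, u_j>.
Coefficients: <v, e_1> = -11/sqrt(10), <v, e_2> = 12/sqrt(35), <v, e_3> = 1/sqrt(273).
Square and sum: Σ |<v, e_j>|^2 = 1265/78.
Compute ||v||^2 = v·v = 23.
Deficit = 23 − 1265/78 = 529/78 ≥ 0, confirming Bessel's inequality. (The deficit equals ||v − Σ <v,e_j> e_j||^2, the squared distance from v to span{e_j}.)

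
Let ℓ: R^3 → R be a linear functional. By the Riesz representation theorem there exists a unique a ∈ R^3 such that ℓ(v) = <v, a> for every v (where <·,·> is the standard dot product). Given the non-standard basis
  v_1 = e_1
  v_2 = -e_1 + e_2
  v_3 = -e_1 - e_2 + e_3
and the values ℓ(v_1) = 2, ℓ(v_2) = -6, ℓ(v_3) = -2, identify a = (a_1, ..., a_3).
a = (2, -4, -4)

Write a = (a_1, ..., a_3) in the standard basis. For each basis vector v_i, ℓ(v_i) = <v_i, a> is a linear equation in the a_j's. Collect the n equations into a matrix system V a = ℓ, where row i of V is v_i (expressed in the standard basis). Since V is invertible (lower-triangular with 1s on the diagonal, up to permutation), solve by back-substitution:
  V =
[[1, 0, 0],
 [-1, 1, 0],
 [-1, -1, 1]]
  V a = (2, -6, -2)
Solving gives a = (2, -4, -4).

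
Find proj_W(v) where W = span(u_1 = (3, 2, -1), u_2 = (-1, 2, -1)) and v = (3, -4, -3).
proj_W(v) = (3, -2, 1)

Set up U = [u_1 | ... | u_2] ∈ R^(3×2). The projector onto W = col(U) is P = U (U^T U)^(-1) U^T.
Compute U^T U =
  [14, 2]
  [2, 6],
and U^T v = (4, -8).
Solve U^T U · c = U^T v for the coefficients: c = (1/2, -3/2). The projection is proj_W(v) = U c.
Check: (v - proj_W(v)) · u_1 = 0  (should be 0).
Check: (v - proj_W(v)) · u_2 = 0  (should be 0).
Result: proj_W(v) = (3, -2, 1).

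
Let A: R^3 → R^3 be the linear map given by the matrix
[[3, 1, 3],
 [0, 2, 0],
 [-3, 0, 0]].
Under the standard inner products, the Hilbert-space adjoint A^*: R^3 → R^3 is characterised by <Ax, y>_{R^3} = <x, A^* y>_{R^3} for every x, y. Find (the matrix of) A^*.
A^* = A^T =
[[3, 0, -3],
 [1, 2, 0],
 [3, 0, 0]]

For real matrices with standard dot products, the defining identity <Ax, y> = <x, A^* y> gives (Ax)^T y = x^T (A^*) y, i.e. x^T A^T y = x^T (A^*) y. Since this holds for all x, y, we must have A^* = A^T. Therefore
A^* =
[[3, 0, -3],
 [1, 2, 0],
 [3, 0, 0]].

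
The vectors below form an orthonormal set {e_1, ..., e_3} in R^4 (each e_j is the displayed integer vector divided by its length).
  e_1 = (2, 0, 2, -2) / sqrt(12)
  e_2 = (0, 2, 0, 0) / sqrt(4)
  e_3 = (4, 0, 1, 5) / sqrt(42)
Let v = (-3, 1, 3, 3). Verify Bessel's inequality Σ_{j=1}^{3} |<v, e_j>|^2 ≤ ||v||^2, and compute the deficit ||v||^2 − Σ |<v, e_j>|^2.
Σ |<v, e_j>|^2 = 34/7; ||v||^2 = 28; deficit = 162/7

Write each e_j = u_j / sqrt(<u_j, u_j>) where u_j is the displayed integer vector. Then <v, e_j> = <v, u_j> / sqrt(<u_j, u_j>), so |<v, e_j>|^2 = <v, u_j>^2 / <u_j, u_j>.
Coefficients: <v, e_1> = -6/sqrt(12), <v, e_2> = 2/sqrt(4), <v, e_3> = 6/sqrt(42).
Square and sum: Σ |<v, e_j>|^2 = 34/7.
Compute ||v||^2 = v·v = 28.
Deficit = 28 − 34/7 = 162/7 ≥ 0, confirming Bessel's inequality. (The deficit equals ||v − Σ <v,e_j> e_j||^2, the squared distance from v to span{e_j}.)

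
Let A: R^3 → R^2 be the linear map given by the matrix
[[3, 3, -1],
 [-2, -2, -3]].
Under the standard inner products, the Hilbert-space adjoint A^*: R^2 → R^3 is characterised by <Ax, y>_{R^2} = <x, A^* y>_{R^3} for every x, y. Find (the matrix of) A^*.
A^* = A^T =
[[3, -2],
 [3, -2],
 [-1, -3]]

For real matrices with standard dot products, the defining identity <Ax, y> = <x, A^* y> gives (Ax)^T y = x^T (A^*) y, i.e. x^T A^T y = x^T (A^*) y. Since this holds for all x, y, we must have A^* = A^T. Therefore
A^* =
[[3, -2],
 [3, -2],
 [-1, -3]].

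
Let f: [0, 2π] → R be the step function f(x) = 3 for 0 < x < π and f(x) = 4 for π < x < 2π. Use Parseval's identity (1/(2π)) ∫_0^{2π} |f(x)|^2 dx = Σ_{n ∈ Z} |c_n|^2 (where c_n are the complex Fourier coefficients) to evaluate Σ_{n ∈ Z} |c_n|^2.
Σ |c_n|^2 = 25/2

Parseval equates the L^2 energy of f (normalised by 1/(2π)) with the ℓ^2 sum of its Fourier coefficients: (1/(2π)) ∫_0^{2π} |f|^2 = Σ |c_n|^2.
Compute the left side: (1/(2π)) [∫_0^π 3^2 dx + ∫_π^{2π} 4^2 dx] = (1/(2π)) · (9π + 16π) = (9 + 16)/2 = 25/2.
So Σ_{n ∈ Z} |c_n|^2 = 25/2.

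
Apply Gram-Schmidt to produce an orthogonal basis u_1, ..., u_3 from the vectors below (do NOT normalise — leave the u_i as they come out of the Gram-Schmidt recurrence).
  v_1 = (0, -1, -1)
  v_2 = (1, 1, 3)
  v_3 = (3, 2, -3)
Orthogonal basis:
  u_1 = (0, -1, -1)
  u_2 = (1, -1, 1)
  u_3 = (11/3, 11/6, -11/6)

Apply the Gram-Schmidt recurrence
  u_1 = v_1
  u_i = v_i − Σ_{j<i} ((v_i · u_j) / (u_j · u_j)) · u_j.

Step by step this gives:
  u_1 = (0, -1, -1)
  u_2 = (1, -1, 1)
  u_3 = (11/3, 11/6, -11/6)

Orthogonality check:
  u_2 · u_1 = 0 (should be 0)
  u_3 · u_1 = 0 (should be 0)
  u_3 · u_2 = 0 (should be 0)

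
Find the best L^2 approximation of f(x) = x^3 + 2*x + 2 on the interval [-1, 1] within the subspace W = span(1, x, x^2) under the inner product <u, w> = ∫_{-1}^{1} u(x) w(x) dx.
g(x) = 13*x/5 + 2

The best approximation g ∈ W is the orthogonal projection of f onto W. Writing g = a_0 + a_1 x + a_2 x^2, the coefficients solve the normal equations G · a = b where
  G_{ij} = <φ_i, φ_j> and b_i = <f, φ_i>, with φ_0 = 1, φ_1 = x, φ_2 = x^2.
G =
  [2, 0, 2/3]
  [0, 2/3, 0]
  [2/3, 0, 2/5],
b = (4, 26/15, 4/3).
Solving gives a_0 = 2, a_1 = 13/5, a_2 = 0, so
  g(x) = 13*x/5 + 2.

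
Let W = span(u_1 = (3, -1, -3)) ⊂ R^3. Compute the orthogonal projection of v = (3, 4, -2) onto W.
proj_W(v) = (33/19, -11/19, -33/19)

Set up U = [u_1 | ... | u_1] ∈ R^(3×1). The projector onto W = col(U) is P = U (U^T U)^(-1) U^T.
Compute U^T U =
  [19],
and U^T v = (11).
Solve U^T U · c = U^T v for the coefficients: c = (11/19). The projection is proj_W(v) = U c.
Check: (v - proj_W(v)) · u_1 = 0  (should be 0).
Result: proj_W(v) = (33/19, -11/19, -33/19).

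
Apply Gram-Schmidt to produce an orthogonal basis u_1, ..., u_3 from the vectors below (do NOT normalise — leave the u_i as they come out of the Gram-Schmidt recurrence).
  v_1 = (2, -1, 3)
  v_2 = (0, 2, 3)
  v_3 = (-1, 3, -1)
Orthogonal basis:
  u_1 = (2, -1, 3)
  u_2 = (-1, 5/2, 3/2)
  u_3 = (117/133, 78/133, -52/133)

Apply the Gram-Schmidt recurrence
  u_1 = v_1
  u_i = v_i − Σ_{j<i} ((v_i · u_j) / (u_j · u_j)) · u_j.

Step by step this gives:
  u_1 = (2, -1, 3)
  u_2 = (-1, 5/2, 3/2)
  u_3 = (117/133, 78/133, -52/133)

Orthogonality check:
  u_2 · u_1 = 0 (should be 0)
  u_3 · u_1 = 0 (should be 0)
  u_3 · u_2 = 0 (should be 0)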